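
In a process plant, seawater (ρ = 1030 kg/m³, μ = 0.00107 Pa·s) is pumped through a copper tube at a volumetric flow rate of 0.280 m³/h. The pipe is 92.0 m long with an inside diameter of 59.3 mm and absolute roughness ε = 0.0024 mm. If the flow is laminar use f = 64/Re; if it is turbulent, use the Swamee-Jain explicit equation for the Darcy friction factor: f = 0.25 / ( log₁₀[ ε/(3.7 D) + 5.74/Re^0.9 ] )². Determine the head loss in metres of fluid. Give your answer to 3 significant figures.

Q = 0.280 m³/h = 0.280/3600 = 7.778e-05 m³/s.
Cross-sectional area A = πD²/4 = π(0.0593)²/4 = 0.002762 m²; mean velocity V = Q/A = 7.778e-05/0.002762 = 0.02816 m/s.
Reynolds number Re = ρVD/μ = 1030 · 0.02816 · 0.0593 / 0.00107 = 1608.
Re < 2300 → laminar flow, so f = 64/Re = 64/1608 = 0.03981 (the turbulent correlation is not needed).
Darcy-Weisbach: ΔP = f(L/D)(ρV²/2) = 0.03981·(92/0.0593)·(1030·0.02816²/2) = 0.03981·1551·0.4084 = 25.23 Pa.
Head loss h_f = ΔP/(ρg) = 25.23/(1030·9.81) = 0.00250 m.

h_f ≈ 0.00250 m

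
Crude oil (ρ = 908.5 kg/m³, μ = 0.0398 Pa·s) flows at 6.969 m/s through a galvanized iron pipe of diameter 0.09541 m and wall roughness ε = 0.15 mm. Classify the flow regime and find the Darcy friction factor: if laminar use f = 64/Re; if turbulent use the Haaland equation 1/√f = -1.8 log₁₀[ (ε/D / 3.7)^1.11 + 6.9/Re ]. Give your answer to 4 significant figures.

Re = ρVD/μ = 908.5·6.969·0.09541/0.0398 = 1.518e+04.
Re > 4000 → turbulent. ε/D = 0.00015/0.09541 = 0.00157; Haaland: 1/√f = -1.8 log₁₀[0.000181 + 0.000455] = 5.754, so f = 0.0302.

f ≈ 0.03020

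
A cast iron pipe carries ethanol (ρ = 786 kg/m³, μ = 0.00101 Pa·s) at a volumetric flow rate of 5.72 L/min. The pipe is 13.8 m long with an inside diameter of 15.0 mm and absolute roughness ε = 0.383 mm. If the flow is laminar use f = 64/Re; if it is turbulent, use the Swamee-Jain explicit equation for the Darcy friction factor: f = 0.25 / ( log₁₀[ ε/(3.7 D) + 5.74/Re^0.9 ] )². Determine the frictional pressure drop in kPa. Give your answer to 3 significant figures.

Q = 5.72 L/min = 5.72/60000 = 9.533e-05 m³/s.
Cross-sectional area A = πD²/4 = π(0.015)²/4 = 0.0001767 m²; mean velocity V = Q/A = 9.533e-05/0.0001767 = 0.5395 m/s.
Reynolds number Re = ρVD/μ = 786 · 0.5395 · 0.015 / 0.00101 = 6297.
Re > 4000 → turbulent. Relative roughness ε/D = 0.000383/0.015 = 0.0255. Swamee-Jain: f = 0.25/(log₁₀[0.0255/3.7 + 5.74/6297^0.9])² = 0.25/(log₁₀[0.0069 + 0.00219])² = 0.25/(-2.042)² = 0.05998.
Darcy-Weisbach: ΔP = f(L/D)(ρV²/2) = 0.05998·(13.8/0.015)·(786·0.5395²/2) = 0.05998·920·114.4 = 6311 Pa.
ΔP = 6311 Pa = 6.31 kPa.

ΔP ≈ 6.31 kPa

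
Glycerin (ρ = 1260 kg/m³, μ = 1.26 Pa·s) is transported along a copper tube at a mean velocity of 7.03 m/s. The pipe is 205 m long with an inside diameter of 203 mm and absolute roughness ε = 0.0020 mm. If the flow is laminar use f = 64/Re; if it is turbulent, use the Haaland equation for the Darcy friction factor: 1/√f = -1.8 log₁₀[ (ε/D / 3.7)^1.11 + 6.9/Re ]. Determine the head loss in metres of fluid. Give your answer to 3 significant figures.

h_f ≈ 114 m

Reynolds number Re = ρVD/μ = 1260 · 7.03 · 0.203 / 1.26 = 1427.
Re < 2300 → laminar flow, so f = 64/Re = 64/1427 = 0.04485 (the turbulent correlation is not needed).
Darcy-Weisbach: ΔP = f(L/D)(ρV²/2) = 0.04485·(205/0.203)·(1260·7.03²/2) = 0.04485·1010·3.114e+04 = 1.41e+06 Pa.
Head loss h_f = ΔP/(ρg) = 1.41e+06/(1260·9.81) = 114 m.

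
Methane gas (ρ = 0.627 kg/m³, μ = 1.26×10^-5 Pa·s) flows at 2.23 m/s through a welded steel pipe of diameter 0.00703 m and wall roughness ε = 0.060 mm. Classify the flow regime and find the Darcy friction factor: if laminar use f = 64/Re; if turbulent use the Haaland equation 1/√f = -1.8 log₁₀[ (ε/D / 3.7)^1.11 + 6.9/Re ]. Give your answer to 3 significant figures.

f ≈ 0.0820

Re = ρVD/μ = 0.627·2.23·0.00703/1.26e-05 = 780.1.
Re < 2300 → laminar, so f = 64/Re = 0.08204 (roughness is irrelevant in laminar flow).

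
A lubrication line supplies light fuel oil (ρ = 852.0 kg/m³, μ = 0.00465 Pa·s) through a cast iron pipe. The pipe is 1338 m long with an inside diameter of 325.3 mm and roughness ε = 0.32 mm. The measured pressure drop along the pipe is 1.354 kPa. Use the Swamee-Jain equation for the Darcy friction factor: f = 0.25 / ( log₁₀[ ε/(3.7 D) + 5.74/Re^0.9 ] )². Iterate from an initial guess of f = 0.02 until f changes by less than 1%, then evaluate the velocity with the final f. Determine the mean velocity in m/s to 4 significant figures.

V ≈ 0.1521 m/s

Rearranging Darcy-Weisbach: V = √(2·ΔP·D/(f·L·ρ)). With ε/D = 0.00032/0.3253 = 0.000984, iterate starting from f = 0.02:
  f = 0.02 → V = √(2·1354·0.3253/(0.02·1338·852)) = 0.1966 m/s; Re = ρVD/μ = 1.172e+04; f → 0.03145
  f = 0.03145 → V = 0.1567 m/s; Re = 9342; f → 0.03318
  f = 0.03318 → V = 0.1526 m/s; Re = 9096; f → 0.03339
Converged (Δf/f < 1%). With the final f = 0.03339: V = √(2·1354·0.3253/(0.03339·1338·852)) = 0.1521 m/s.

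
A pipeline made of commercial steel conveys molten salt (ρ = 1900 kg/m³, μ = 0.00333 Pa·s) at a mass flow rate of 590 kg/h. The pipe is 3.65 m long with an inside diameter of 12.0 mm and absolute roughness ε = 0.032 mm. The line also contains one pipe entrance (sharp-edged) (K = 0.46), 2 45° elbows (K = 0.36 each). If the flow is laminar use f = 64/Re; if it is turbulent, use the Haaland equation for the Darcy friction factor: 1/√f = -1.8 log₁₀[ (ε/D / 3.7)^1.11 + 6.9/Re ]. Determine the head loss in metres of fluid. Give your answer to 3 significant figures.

h_f ≈ 0.394 m

ṁ = 590 kg/h = 590/3600 = 0.1639 kg/s.
A = πD²/4 = π(0.012)²/4 = 0.0001131 m²; mean velocity V = ṁ/(ρA) = 0.1639/(1900 · 0.0001131) = 0.7627 m/s.
Reynolds number Re = ρVD/μ = 1900 · 0.7627 · 0.012 / 0.00333 = 5222.
Re > 4000 → turbulent. Relative roughness ε/D = 3.2e-05/0.012 = 0.00267. Haaland: 1/√f = -1.8 log₁₀[(0.00267/3.7)^1.11 + 6.9/5222] = -1.8 log₁₀[0.000325 + 0.00132] = 5.01, so f = 0.03984.
Total minor-loss coefficient ΣK = 1·0.46 + 2·0.36 = 1.18.
ΔP = [f·L/D + ΣK]·(ρV²/2) = [0.03984·3.65/0.012 + 1.18]·(1900·0.7627²/2) = [12.12 + 1.18]·552.6 = 7348 Pa.
Head loss h_f = ΔP/(ρg) = 7348/(1900·9.81) = 0.394 m.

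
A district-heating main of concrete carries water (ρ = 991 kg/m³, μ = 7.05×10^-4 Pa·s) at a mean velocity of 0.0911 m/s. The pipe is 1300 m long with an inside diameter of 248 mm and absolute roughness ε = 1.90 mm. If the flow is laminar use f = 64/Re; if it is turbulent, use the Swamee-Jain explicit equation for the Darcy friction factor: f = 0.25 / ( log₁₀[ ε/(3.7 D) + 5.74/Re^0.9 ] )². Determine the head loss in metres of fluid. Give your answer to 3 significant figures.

h_f ≈ 0.0827 m

Reynolds number Re = ρVD/μ = 991 · 0.0911 · 0.248 / 0.000705 = 3.176e+04.
Re > 4000 → turbulent. Relative roughness ε/D = 0.0019/0.248 = 0.00766. Swamee-Jain: f = 0.25/(log₁₀[0.00766/3.7 + 5.74/3.176e+04^0.9])² = 0.25/(log₁₀[0.00207 + 0.00051])² = 0.25/(-2.588)² = 0.03732.
Darcy-Weisbach: ΔP = f(L/D)(ρV²/2) = 0.03732·(1300/0.248)·(991·0.0911²/2) = 0.03732·5242·4.112 = 804.4 Pa.
Head loss h_f = ΔP/(ρg) = 804.4/(991·9.81) = 0.0827 m.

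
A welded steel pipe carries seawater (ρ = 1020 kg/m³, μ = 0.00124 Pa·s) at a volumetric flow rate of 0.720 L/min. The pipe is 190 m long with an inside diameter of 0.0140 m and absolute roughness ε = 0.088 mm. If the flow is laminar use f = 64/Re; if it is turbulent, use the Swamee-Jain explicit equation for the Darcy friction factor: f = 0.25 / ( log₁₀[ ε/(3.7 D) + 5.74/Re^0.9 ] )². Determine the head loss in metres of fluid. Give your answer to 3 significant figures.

h_f ≈ 0.300 m

Q = 0.720 L/min = 0.720/60000 = 1.2e-05 m³/s.
Cross-sectional area A = πD²/4 = π(0.014)²/4 = 0.0001539 m²; mean velocity V = Q/A = 1.2e-05/0.0001539 = 0.07795 m/s.
Reynolds number Re = ρVD/μ = 1020 · 0.07795 · 0.014 / 0.00124 = 897.7.
Re < 2300 → laminar flow, so f = 64/Re = 64/897.7 = 0.07129 (the turbulent correlation is not needed).
Darcy-Weisbach: ΔP = f(L/D)(ρV²/2) = 0.07129·(190/0.014)·(1020·0.07795²/2) = 0.07129·1.357e+04·3.099 = 2999 Pa.
Head loss h_f = ΔP/(ρg) = 2999/(1020·9.81) = 0.300 m.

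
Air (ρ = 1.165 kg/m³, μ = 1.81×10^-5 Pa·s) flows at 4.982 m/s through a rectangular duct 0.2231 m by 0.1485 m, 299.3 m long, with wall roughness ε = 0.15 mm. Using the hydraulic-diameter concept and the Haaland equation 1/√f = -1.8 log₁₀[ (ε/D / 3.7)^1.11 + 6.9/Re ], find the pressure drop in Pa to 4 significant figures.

Hydraulic diameter D_h = 4A/P = 4·(0.2231·0.1485)/(2·(0.2231+0.1485)) = 0.1325/0.7432 = 0.1783 m.
Re = ρVD_h/μ = 1.165·4.982·0.1783/1.81e-05 = 5.718e+04.
ε/D_h = 0.00015/0.1783 = 0.000841; Haaland gives 1/√f = -1.8 log₁₀[9.04e-05+0.000121] = 6.616, so f = 0.02284.
ΔP = f(L/D_h)(ρV²/2) = 0.02284·299.3/0.1783·14.46 = 554.4 Pa.

ΔP ≈ 554.4 Pa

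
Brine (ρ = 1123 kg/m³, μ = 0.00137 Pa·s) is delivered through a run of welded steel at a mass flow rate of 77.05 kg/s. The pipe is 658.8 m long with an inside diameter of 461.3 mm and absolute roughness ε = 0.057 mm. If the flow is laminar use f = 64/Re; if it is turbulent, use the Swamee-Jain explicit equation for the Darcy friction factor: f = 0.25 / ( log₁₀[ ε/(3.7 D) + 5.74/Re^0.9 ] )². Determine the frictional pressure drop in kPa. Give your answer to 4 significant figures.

ΔP ≈ 2.330 kPa

A = πD²/4 = π(0.4613)²/4 = 0.1671 m²; mean velocity V = ṁ/(ρA) = 77.05/(1123 · 0.1671) = 0.4105 m/s.
Reynolds number Re = ρVD/μ = 1123 · 0.4105 · 0.4613 / 0.00137 = 1.552e+05.
Re > 4000 → turbulent. Relative roughness ε/D = 5.7e-05/0.4613 = 0.000124. Swamee-Jain: f = 0.25/(log₁₀[0.000124/3.7 + 5.74/1.552e+05^0.9])² = 0.25/(log₁₀[3.34e-05 + 0.000122])² = 0.25/(-3.808)² = 0.01724.
Darcy-Weisbach: ΔP = f(L/D)(ρV²/2) = 0.01724·(658.8/0.4613)·(1123·0.4105²/2) = 0.01724·1428·94.63 = 2330 Pa.
ΔP = 2330 Pa = 2.330 kPa.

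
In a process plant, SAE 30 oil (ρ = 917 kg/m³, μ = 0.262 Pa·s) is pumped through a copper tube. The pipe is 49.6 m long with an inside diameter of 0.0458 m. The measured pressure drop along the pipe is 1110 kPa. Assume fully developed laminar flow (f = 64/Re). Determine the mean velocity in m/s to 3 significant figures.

For laminar flow, f = 64/Re with Re = ρVD/μ, so Darcy-Weisbach reduces to ΔP = 32μLV/D². Solving for V: V = ΔP·D²/(32μL) = 1.11e+06·(0.0458)²/(32·0.262·49.6) = 5.599 m/s.
Check: Re = ρVD/μ = 917·5.599·0.0458/0.262 = 897.5 < 2300, so the laminar assumption holds.

V ≈ 5.60 m/s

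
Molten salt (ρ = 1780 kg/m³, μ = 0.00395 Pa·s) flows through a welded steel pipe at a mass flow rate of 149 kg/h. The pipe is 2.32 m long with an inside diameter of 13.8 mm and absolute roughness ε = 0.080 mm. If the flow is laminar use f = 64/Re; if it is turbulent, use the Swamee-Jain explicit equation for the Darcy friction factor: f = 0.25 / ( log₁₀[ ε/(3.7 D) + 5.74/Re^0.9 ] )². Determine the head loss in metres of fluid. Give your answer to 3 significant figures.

h_f ≈ 0.0137 m

ṁ = 149 kg/h = 149/3600 = 0.04139 kg/s.
A = πD²/4 = π(0.0138)²/4 = 0.0001496 m²; mean velocity V = ṁ/(ρA) = 0.04139/(1780 · 0.0001496) = 0.1555 m/s.
Reynolds number Re = ρVD/μ = 1780 · 0.1555 · 0.0138 / 0.00395 = 966.8.
Re < 2300 → laminar flow, so f = 64/Re = 64/966.8 = 0.0662 (the turbulent correlation is not needed).
Darcy-Weisbach: ΔP = f(L/D)(ρV²/2) = 0.0662·(2.32/0.0138)·(1780·0.1555²/2) = 0.0662·168.1·21.51 = 239.4 Pa.
Head loss h_f = ΔP/(ρg) = 239.4/(1780·9.81) = 0.0137 m.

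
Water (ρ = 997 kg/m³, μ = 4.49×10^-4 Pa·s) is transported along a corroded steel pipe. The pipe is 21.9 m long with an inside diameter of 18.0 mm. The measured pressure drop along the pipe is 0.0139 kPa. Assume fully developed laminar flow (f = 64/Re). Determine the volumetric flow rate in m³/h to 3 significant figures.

Q ≈ 0.0131 m³/h

For laminar flow, f = 64/Re with Re = ρVD/μ, so Darcy-Weisbach reduces to ΔP = 32μLV/D². Solving for V: V = ΔP·D²/(32μL) = 13.9·(0.018)²/(32·0.000449·21.9) = 0.01431 m/s.
Check: Re = ρVD/μ = 997·0.01431·0.018/0.000449 = 572.1 < 2300, so the laminar assumption holds.
Q = V·A = 0.01431·(π/4·0.018²) = 3.642e-06 m³/s = 0.0131 m³/h.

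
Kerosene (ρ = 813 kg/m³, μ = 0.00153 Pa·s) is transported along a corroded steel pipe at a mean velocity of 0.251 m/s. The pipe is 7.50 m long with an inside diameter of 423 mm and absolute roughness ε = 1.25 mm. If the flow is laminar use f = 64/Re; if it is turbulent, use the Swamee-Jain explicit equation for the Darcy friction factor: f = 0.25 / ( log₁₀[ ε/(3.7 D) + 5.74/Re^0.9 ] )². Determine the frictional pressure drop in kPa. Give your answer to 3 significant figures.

Reynolds number Re = ρVD/μ = 813 · 0.251 · 0.423 / 0.00153 = 5.642e+04.
Re > 4000 → turbulent. Relative roughness ε/D = 0.00125/0.423 = 0.00296. Swamee-Jain: f = 0.25/(log₁₀[0.00296/3.7 + 5.74/5.642e+04^0.9])² = 0.25/(log₁₀[0.000799 + 0.000304])² = 0.25/(-2.958)² = 0.02858.
Darcy-Weisbach: ΔP = f(L/D)(ρV²/2) = 0.02858·(7.5/0.423)·(813·0.251²/2) = 0.02858·17.73·25.61 = 12.98 Pa.
ΔP = 12.98 Pa = 0.0130 kPa.

ΔP ≈ 0.0130 kPa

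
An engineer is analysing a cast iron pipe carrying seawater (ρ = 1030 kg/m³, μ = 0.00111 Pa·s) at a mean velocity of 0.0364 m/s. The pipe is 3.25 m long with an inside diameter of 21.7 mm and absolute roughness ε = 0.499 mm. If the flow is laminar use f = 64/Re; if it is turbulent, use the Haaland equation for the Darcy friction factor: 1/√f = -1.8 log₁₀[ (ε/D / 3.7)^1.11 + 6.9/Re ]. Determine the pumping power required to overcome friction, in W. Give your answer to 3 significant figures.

Reynolds number Re = ρVD/μ = 1030 · 0.0364 · 0.0217 / 0.00111 = 733.
Re < 2300 → laminar flow, so f = 64/Re = 64/733 = 0.08732 (the turbulent correlation is not needed).
Darcy-Weisbach: ΔP = f(L/D)(ρV²/2) = 0.08732·(3.25/0.0217)·(1030·0.0364²/2) = 0.08732·149.8·0.6824 = 8.924 Pa.
Q = V·A = 0.0364·0.0003698 = 1.346e-05 m³/s.
Pumping power P = QΔP = 1.346e-05·8.924 = 1.201×10^-4 W = 1.20×10^-4 W.

P ≈ 1.20×10^-4 W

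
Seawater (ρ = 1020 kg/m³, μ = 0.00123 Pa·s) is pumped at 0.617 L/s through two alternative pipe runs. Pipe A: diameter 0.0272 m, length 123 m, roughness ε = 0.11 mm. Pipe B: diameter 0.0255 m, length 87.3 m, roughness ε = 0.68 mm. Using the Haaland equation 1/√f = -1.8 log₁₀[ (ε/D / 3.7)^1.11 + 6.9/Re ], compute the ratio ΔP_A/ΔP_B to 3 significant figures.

ΔP_A/ΔP_B ≈ 0.589

Pipe A: V = Q/A = 0.000617/0.0005811 = 1.062 m/s; Re = 2.395e+04; ε/D = 0.00404; Haaland → f = 0.03223; ΔP_A = f(L/D)(ρV²/2) = 8.381e+04 Pa.
Pipe B: V = Q/A = 0.000617/0.0005107 = 1.208 m/s; Re = 2.555e+04; ε/D = 0.0267; Haaland → f = 0.05585; ΔP_B = f(L/D)(ρV²/2) = 1.423e+05 Pa.
ΔP_A/ΔP_B = 8.381e+04/1.423e+05 = 0.589.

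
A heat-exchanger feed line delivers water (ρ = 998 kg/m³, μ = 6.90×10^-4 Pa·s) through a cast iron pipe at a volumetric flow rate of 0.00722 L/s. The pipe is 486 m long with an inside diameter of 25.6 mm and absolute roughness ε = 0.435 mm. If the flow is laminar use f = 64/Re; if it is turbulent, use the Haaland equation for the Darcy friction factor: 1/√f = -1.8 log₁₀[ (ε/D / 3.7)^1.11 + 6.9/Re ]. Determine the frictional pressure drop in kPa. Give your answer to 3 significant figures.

ΔP ≈ 0.230 kPa

Q = 0.00722 L/s = 0.00722/1000 = 7.22e-06 m³/s.
Cross-sectional area A = πD²/4 = π(0.0256)²/4 = 0.0005147 m²; mean velocity V = Q/A = 7.22e-06/0.0005147 = 0.01403 m/s.
Reynolds number Re = ρVD/μ = 998 · 0.01403 · 0.0256 / 0.00069 = 519.4.
Re < 2300 → laminar flow, so f = 64/Re = 64/519.4 = 0.1232 (the turbulent correlation is not needed).
Darcy-Weisbach: ΔP = f(L/D)(ρV²/2) = 0.1232·(486/0.0256)·(998·0.01403²/2) = 0.1232·1.898e+04·0.09818 = 229.7 Pa.
ΔP = 229.7 Pa = 0.230 kPa.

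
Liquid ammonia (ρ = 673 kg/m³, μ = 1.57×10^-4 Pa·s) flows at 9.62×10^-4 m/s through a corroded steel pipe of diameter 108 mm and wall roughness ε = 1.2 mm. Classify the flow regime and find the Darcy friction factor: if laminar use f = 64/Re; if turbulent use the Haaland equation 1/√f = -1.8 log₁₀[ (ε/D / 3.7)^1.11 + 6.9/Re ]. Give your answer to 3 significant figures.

f ≈ 0.144

Re = ρVD/μ = 673·0.000962·0.108/0.000157 = 445.4.
Re < 2300 → laminar, so f = 64/Re = 0.1437 (roughness is irrelevant in laminar flow).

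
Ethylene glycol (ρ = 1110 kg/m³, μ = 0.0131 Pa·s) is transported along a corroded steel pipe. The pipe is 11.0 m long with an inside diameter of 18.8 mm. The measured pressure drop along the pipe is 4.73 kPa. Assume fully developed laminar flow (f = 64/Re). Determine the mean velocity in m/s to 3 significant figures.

V ≈ 0.363 m/s

For laminar flow, f = 64/Re with Re = ρVD/μ, so Darcy-Weisbach reduces to ΔP = 32μLV/D². Solving for V: V = ΔP·D²/(32μL) = 4730·(0.0188)²/(32·0.0131·11) = 0.3625 m/s.
Check: Re = ρVD/μ = 1110·0.3625·0.0188/0.0131 = 577.5 < 2300, so the laminar assumption holds.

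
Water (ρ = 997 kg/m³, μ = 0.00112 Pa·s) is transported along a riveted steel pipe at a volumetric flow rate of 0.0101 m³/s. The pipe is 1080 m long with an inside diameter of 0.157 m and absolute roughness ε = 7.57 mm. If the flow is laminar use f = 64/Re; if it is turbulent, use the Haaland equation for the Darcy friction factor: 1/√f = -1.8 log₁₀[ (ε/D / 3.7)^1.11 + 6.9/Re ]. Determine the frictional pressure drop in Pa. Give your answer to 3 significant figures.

ΔP ≈ 66100 Pa

Cross-sectional area A = πD²/4 = π(0.157)²/4 = 0.01936 m²; mean velocity V = Q/A = 0.0101/0.01936 = 0.5217 m/s.
Reynolds number Re = ρVD/μ = 997 · 0.5217 · 0.157 / 0.00112 = 7.291e+04.
Re > 4000 → turbulent. Relative roughness ε/D = 0.00757/0.157 = 0.0482. Haaland: 1/√f = -1.8 log₁₀[(0.0482/3.7)^1.11 + 6.9/7.291e+04] = -1.8 log₁₀[0.00808 + 9.46e-05] = 3.757, so f = 0.07084.
Darcy-Weisbach: ΔP = f(L/D)(ρV²/2) = 0.07084·(1080/0.157)·(997·0.5217²/2) = 0.07084·6879·135.7 = 6.612e+04 Pa.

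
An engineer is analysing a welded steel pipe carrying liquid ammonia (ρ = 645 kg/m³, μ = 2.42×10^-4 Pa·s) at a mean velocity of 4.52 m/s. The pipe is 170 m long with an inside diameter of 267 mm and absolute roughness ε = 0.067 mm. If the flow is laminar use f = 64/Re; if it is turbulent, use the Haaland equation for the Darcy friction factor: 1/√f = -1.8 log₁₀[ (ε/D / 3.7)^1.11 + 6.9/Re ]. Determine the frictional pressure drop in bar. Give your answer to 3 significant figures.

Reynolds number Re = ρVD/μ = 645 · 4.52 · 0.267 / 0.000242 = 3.217e+06.
Re > 4000 → turbulent. Relative roughness ε/D = 6.7e-05/0.267 = 0.000251. Haaland: 1/√f = -1.8 log₁₀[(0.000251/3.7)^1.11 + 6.9/3.217e+06] = -1.8 log₁₀[2.36e-05 + 2.15e-06] = 8.261, so f = 0.01465.
Darcy-Weisbach: ΔP = f(L/D)(ρV²/2) = 0.01465·(170/0.267)·(645·4.52²/2) = 0.01465·636.7·6589 = 6.147e+04 Pa.
ΔP = 6.147e+04 Pa = 0.615 bar.

ΔP ≈ 0.615 bar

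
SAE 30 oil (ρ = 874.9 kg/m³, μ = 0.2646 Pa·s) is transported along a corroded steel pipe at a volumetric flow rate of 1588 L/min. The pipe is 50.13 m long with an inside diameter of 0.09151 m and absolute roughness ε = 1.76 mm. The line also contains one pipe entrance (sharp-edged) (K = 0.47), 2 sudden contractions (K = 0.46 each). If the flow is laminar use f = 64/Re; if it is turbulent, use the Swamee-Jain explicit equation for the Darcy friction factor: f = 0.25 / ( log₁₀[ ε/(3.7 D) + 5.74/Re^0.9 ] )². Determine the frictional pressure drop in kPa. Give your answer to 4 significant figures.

ΔP ≈ 213.8 kPa

Q = 1588 L/min = 1588/60000 = 0.02647 m³/s.
Cross-sectional area A = πD²/4 = π(0.09151)²/4 = 0.006577 m²; mean velocity V = Q/A = 0.02647/0.006577 = 4.024 m/s.
Reynolds number Re = ρVD/μ = 874.9 · 4.024 · 0.09151 / 0.265 = 1218.
Re < 2300 → laminar flow, so f = 64/Re = 64/1218 = 0.05256 (the turbulent correlation is not needed).
Total minor-loss coefficient ΣK = 1·0.47 + 2·0.46 = 1.39.
ΔP = [f·L/D + ΣK]·(ρV²/2) = [0.05256·50.13/0.09151 + 1.39]·(874.9·4.024²/2) = [28.79 + 1.39]·7084 = 2.138e+05 Pa.
ΔP = 2.138e+05 Pa = 213.8 kPa.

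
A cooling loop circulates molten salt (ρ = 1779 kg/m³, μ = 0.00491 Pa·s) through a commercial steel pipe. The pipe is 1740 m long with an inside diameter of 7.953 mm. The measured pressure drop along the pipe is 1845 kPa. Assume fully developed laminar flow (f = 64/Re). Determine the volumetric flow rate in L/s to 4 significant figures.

For laminar flow, f = 64/Re with Re = ρVD/μ, so Darcy-Weisbach reduces to ΔP = 32μLV/D². Solving for V: V = ΔP·D²/(32μL) = 1.845e+06·(0.007953)²/(32·0.00491·1740) = 0.4269 m/s.
Check: Re = ρVD/μ = 1779·0.4269·0.007953/0.00491 = 1230 < 2300, so the laminar assumption holds.
Q = V·A = 0.4269·(π/4·0.007953²) = 2.12e-05 m³/s = 0.02120 L/s.

Q ≈ 0.02120 L/s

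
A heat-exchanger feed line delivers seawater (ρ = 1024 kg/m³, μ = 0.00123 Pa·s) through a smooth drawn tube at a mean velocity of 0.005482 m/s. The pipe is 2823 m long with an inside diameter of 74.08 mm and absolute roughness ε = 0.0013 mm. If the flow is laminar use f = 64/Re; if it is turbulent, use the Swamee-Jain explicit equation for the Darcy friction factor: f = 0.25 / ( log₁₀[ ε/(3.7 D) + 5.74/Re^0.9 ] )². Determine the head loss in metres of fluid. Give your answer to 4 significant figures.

Reynolds number Re = ρVD/μ = 1024 · 0.005482 · 0.07408 / 0.00123 = 338.1.
Re < 2300 → laminar flow, so f = 64/Re = 64/338.1 = 0.1893 (the turbulent correlation is not needed).
Darcy-Weisbach: ΔP = f(L/D)(ρV²/2) = 0.1893·(2823/0.07408)·(1024·0.005482²/2) = 0.1893·3.811e+04·0.01539 = 111 Pa.
Head loss h_f = ΔP/(ρg) = 111/(1024·9.81) = 0.01105 m.

h_f ≈ 0.01105 m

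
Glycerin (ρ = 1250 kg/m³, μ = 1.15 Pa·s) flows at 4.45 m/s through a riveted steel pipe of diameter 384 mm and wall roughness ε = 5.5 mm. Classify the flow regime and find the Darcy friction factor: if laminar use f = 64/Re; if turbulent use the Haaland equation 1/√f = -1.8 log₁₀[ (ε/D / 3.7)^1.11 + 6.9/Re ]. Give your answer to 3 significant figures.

f ≈ 0.0345

Re = ρVD/μ = 1250·4.45·0.384/1.15 = 1857.
Re < 2300 → laminar, so f = 64/Re = 0.03446 (roughness is irrelevant in laminar flow).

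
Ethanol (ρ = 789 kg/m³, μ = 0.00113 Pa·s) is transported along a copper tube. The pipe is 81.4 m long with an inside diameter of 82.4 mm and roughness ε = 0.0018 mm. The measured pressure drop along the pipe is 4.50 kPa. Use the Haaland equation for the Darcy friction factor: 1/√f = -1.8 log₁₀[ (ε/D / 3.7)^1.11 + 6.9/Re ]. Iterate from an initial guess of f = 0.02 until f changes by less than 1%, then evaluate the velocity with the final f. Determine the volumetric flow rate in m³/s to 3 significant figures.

Rearranging Darcy-Weisbach: V = √(2·ΔP·D/(f·L·ρ)). With ε/D = 1.8e-06/0.0824 = 2.18e-05, iterate starting from f = 0.02:
  f = 0.02 → V = √(2·4500·0.0824/(0.02·81.4·789)) = 0.7598 m/s; Re = ρVD/μ = 4.372e+04; f → 0.0214
  f = 0.0214 → V = 0.7345 m/s; Re = 4.226e+04; f → 0.02157
Converged (Δf/f < 1%). With the final f = 0.02157: V = √(2·4500·0.0824/(0.02157·81.4·789)) = 0.7317 m/s.
Q = V·A = 0.7317·(π/4·0.0824²) = 0.003902 m³/s = 0.00390 m³/s.

Q ≈ 0.00390 m³/s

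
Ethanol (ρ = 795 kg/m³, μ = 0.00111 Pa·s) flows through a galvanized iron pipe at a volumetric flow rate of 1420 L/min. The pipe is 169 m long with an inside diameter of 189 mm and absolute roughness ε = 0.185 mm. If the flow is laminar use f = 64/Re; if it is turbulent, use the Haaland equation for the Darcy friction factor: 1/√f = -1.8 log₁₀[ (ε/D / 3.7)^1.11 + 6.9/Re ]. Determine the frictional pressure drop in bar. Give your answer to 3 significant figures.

Q = 1420 L/min = 1420/60000 = 0.02367 m³/s.
Cross-sectional area A = πD²/4 = π(0.189)²/4 = 0.02806 m²; mean velocity V = Q/A = 0.02367/0.02806 = 0.8436 m/s.
Reynolds number Re = ρVD/μ = 795 · 0.8436 · 0.189 / 0.00111 = 1.142e+05.
Re > 4000 → turbulent. Relative roughness ε/D = 0.000185/0.189 = 0.000979. Haaland: 1/√f = -1.8 log₁₀[(0.000979/3.7)^1.11 + 6.9/1.142e+05] = -1.8 log₁₀[0.000107 + 6.04e-05] = 6.798, so f = 0.02164.
Darcy-Weisbach: ΔP = f(L/D)(ρV²/2) = 0.02164·(169/0.189)·(795·0.8436²/2) = 0.02164·894.2·282.9 = 5474 Pa.
ΔP = 5474 Pa = 0.0547 bar.

ΔP ≈ 0.0547 bar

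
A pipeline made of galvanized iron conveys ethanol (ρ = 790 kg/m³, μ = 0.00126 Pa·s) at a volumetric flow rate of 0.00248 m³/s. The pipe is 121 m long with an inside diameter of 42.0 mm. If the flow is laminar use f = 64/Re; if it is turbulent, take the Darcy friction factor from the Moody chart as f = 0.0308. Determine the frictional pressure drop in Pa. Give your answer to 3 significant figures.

Cross-sectional area A = πD²/4 = π(0.042)²/4 = 0.001385 m²; mean velocity V = Q/A = 0.00248/0.001385 = 1.79 m/s.
Reynolds number Re = ρVD/μ = 790 · 1.79 · 0.042 / 0.00126 = 4.714e+04.
Re > 4000 → turbulent; use the Moody-chart value f = 0.0308.
Darcy-Weisbach: ΔP = f(L/D)(ρV²/2) = 0.0308·(121/0.042)·(790·1.79²/2) = 0.0308·2881·1266 = 1.123e+05 Pa.

ΔP ≈ 112000 Pa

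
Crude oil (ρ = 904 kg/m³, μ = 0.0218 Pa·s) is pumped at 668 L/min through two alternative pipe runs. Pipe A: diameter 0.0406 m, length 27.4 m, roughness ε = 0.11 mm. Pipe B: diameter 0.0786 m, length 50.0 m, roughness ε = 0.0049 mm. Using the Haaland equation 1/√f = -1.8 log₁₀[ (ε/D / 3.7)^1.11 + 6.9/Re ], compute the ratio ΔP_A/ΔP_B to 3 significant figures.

Pipe A: V = Q/A = 0.01113/0.001295 = 8.6 m/s; Re = 1.448e+04; ε/D = 0.00271; Haaland → f = 0.03227; ΔP_A = f(L/D)(ρV²/2) = 7.279e+05 Pa.
Pipe B: V = Q/A = 0.01113/0.004852 = 2.295 m/s; Re = 7479; ε/D = 6.23e-05; Haaland → f = 0.03356; ΔP_B = f(L/D)(ρV²/2) = 5.08e+04 Pa.
ΔP_A/ΔP_B = 7.279e+05/5.08e+04 = 14.3.

ΔP_A/ΔP_B ≈ 14.3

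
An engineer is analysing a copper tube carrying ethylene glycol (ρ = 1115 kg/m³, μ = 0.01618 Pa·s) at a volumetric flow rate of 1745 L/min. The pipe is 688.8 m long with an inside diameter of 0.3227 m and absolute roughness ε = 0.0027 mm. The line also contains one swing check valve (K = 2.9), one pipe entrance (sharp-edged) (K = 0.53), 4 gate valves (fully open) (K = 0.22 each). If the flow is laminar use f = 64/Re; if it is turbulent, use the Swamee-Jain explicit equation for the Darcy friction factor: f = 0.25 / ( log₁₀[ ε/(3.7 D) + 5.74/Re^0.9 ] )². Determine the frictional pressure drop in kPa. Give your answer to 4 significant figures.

Q = 1745 L/min = 1745/60000 = 0.02908 m³/s.
Cross-sectional area A = πD²/4 = π(0.3227)²/4 = 0.08179 m²; mean velocity V = Q/A = 0.02908/0.08179 = 0.3556 m/s.
Reynolds number Re = ρVD/μ = 1115 · 0.3556 · 0.3227 / 0.0162 = 7908.
Re > 4000 → turbulent. Relative roughness ε/D = 2.7e-06/0.3227 = 8.37e-06. Swamee-Jain: f = 0.25/(log₁₀[8.37e-06/3.7 + 5.74/7908^0.9])² = 0.25/(log₁₀[2.26e-06 + 0.00178])² = 0.25/(-2.749)² = 0.03309.
Total minor-loss coefficient ΣK = 1·2.9 + 1·0.53 + 4·0.22 = 4.31.
ΔP = [f·L/D + ΣK]·(ρV²/2) = [0.03309·688.8/0.3227 + 4.31]·(1115·0.3556²/2) = [70.62 + 4.31]·70.49 = 5282 Pa.
ΔP = 5282 Pa = 5.282 kPa.

ΔP ≈ 5.282 kPa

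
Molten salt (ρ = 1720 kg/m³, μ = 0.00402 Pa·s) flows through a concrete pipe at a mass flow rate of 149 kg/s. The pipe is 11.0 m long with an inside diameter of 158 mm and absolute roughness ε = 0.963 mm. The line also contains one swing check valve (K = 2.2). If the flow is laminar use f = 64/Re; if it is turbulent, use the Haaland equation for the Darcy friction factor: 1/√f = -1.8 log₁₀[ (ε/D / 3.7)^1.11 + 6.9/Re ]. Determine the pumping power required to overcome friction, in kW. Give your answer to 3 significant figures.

P ≈ 6.50 kW

A = πD²/4 = π(0.158)²/4 = 0.01961 m²; mean velocity V = ṁ/(ρA) = 149/(1720 · 0.01961) = 4.418 m/s.
Reynolds number Re = ρVD/μ = 1720 · 4.418 · 0.158 / 0.00402 = 2.987e+05.
Re > 4000 → turbulent. Relative roughness ε/D = 0.000963/0.158 = 0.00609. Haaland: 1/√f = -1.8 log₁₀[(0.00609/3.7)^1.11 + 6.9/2.987e+05] = -1.8 log₁₀[0.000814 + 2.31e-05] = 5.539, so f = 0.03259.
Total minor-loss coefficient ΣK = 1·2.2 = 2.2.
ΔP = [f·L/D + ΣK]·(ρV²/2) = [0.03259·11/0.158 + 2.2]·(1720·4.418²/2) = [2.269 + 2.2]·1.679e+04 = 7.503e+04 Pa.
Q = ṁ/ρ = 149/1720 = 0.08663 m³/s.
Pumping power P = QΔP = 0.08663·7.503e+04 = 6500 W = 6.50 kW.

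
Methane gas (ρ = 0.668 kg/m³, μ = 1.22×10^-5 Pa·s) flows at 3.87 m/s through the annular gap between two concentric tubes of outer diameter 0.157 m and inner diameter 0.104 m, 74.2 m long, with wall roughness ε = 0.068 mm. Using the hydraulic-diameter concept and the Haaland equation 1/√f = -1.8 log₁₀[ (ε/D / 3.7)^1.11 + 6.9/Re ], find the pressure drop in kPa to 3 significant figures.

Hydraulic diameter D_h = 4A/P = D_o - D_i = 0.157 - 0.104 = 0.053 m.
Re = ρVD_h/μ = 0.668·3.87·0.053/1.22e-05 = 1.123e+04.
ε/D_h = 6.8e-05/0.053 = 0.00128; Haaland gives 1/√f = -1.8 log₁₀[0.000144+0.000614] = 5.616, so f = 0.03171.
ΔP = f(L/D_h)(ρV²/2) = 0.03171·74.2/0.053·5.002 = 222.1 Pa.
ΔP = 0.222 kPa.

ΔP ≈ 0.222 kPa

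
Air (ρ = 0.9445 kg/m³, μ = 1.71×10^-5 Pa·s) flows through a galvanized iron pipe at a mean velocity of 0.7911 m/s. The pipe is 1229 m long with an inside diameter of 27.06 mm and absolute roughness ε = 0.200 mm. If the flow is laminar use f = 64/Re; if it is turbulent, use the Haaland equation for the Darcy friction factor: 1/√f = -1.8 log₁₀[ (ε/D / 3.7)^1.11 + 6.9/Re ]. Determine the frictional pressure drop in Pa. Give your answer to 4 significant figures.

Reynolds number Re = ρVD/μ = 0.9445 · 0.7911 · 0.02706 / 1.71e-05 = 1182.
Re < 2300 → laminar flow, so f = 64/Re = 64/1182 = 0.05413 (the turbulent correlation is not needed).
Darcy-Weisbach: ΔP = f(L/D)(ρV²/2) = 0.05413·(1229/0.02706)·(0.9445·0.7911²/2) = 0.05413·4.542e+04·0.2956 = 726.6 Pa.

ΔP ≈ 726.6 Pa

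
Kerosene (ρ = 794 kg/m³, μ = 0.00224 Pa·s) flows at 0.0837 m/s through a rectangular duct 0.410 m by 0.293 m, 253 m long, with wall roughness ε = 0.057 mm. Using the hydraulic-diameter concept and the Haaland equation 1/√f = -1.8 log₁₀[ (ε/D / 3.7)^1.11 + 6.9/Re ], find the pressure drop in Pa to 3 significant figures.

ΔP ≈ 63.7 Pa

Hydraulic diameter D_h = 4A/P = 4·(0.41·0.293)/(2·(0.41+0.293)) = 0.4805/1.406 = 0.3418 m.
Re = ρVD_h/μ = 794·0.0837·0.3418/0.00224 = 1.014e+04.
ε/D_h = 5.7e-05/0.3418 = 0.000167; Haaland gives 1/√f = -1.8 log₁₀[1.5e-05+0.00068] = 5.684, so f = 0.03095.
ΔP = f(L/D_h)(ρV²/2) = 0.03095·253/0.3418·2.781 = 63.73 Pa.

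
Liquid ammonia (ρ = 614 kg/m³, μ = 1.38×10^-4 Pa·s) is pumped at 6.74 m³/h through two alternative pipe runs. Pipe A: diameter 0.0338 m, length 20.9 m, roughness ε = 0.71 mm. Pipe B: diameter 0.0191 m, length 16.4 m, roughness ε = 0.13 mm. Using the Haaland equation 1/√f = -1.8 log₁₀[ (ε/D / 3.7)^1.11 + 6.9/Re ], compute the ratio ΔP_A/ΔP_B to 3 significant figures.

ΔP_A/ΔP_B ≈ 0.109

Pipe A: V = Q/A = 0.001872/0.0008973 = 2.087 m/s; Re = 3.138e+05; ε/D = 0.021; Haaland → f = 0.04978; ΔP_A = f(L/D)(ρV²/2) = 4.114e+04 Pa.
Pipe B: V = Q/A = 0.001872/0.0002865 = 6.534 m/s; Re = 5.553e+05; ε/D = 0.00681; Haaland → f = 0.03361; ΔP_B = f(L/D)(ρV²/2) = 3.783e+05 Pa.
ΔP_A/ΔP_B = 4.114e+04/3.783e+05 = 0.109.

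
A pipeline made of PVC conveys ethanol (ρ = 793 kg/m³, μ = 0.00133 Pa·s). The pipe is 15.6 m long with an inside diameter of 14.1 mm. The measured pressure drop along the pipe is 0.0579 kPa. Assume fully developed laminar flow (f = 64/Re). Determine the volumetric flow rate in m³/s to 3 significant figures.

Q ≈ 2.71×10^-6 m³/s

For laminar flow, f = 64/Re with Re = ρVD/μ, so Darcy-Weisbach reduces to ΔP = 32μLV/D². Solving for V: V = ΔP·D²/(32μL) = 57.9·(0.0141)²/(32·0.00133·15.6) = 0.01734 m/s.
Check: Re = ρVD/μ = 793·0.01734·0.0141/0.00133 = 145.8 < 2300, so the laminar assumption holds.
Q = V·A = 0.01734·(π/4·0.0141²) = 2.707e-06 m³/s = 2.71×10^-6 m³/s.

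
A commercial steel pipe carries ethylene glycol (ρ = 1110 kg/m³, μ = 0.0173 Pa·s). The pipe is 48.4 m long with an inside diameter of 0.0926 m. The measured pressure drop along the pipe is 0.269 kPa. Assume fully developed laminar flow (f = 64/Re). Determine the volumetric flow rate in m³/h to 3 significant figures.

For laminar flow, f = 64/Re with Re = ρVD/μ, so Darcy-Weisbach reduces to ΔP = 32μLV/D². Solving for V: V = ΔP·D²/(32μL) = 269·(0.0926)²/(32·0.0173·48.4) = 0.08609 m/s.
Check: Re = ρVD/μ = 1110·0.08609·0.0926/0.0173 = 511.5 < 2300, so the laminar assumption holds.
Q = V·A = 0.08609·(π/4·0.0926²) = 0.0005798 m³/s = 2.09 m³/h.

Q ≈ 2.09 m³/h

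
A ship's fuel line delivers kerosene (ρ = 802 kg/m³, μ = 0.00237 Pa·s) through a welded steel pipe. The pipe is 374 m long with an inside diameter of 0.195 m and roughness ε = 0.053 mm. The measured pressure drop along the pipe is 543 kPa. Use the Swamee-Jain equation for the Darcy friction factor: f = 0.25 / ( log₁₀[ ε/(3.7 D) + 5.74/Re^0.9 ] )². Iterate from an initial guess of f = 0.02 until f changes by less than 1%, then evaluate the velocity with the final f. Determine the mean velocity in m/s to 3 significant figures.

V ≈ 6.58 m/s

Rearranging Darcy-Weisbach: V = √(2·ΔP·D/(f·L·ρ)). With ε/D = 5.3e-05/0.195 = 0.000272, iterate starting from f = 0.02:
  f = 0.02 → V = √(2·5.43e+05·0.195/(0.02·374·802)) = 5.941 m/s; Re = ρVD/μ = 3.921e+05; f → 0.01646
  f = 0.01646 → V = 6.55 m/s; Re = 4.322e+05; f → 0.01632
Converged (Δf/f < 1%). With the final f = 0.01632: V = √(2·5.43e+05·0.195/(0.01632·374·802)) = 6.576 m/s.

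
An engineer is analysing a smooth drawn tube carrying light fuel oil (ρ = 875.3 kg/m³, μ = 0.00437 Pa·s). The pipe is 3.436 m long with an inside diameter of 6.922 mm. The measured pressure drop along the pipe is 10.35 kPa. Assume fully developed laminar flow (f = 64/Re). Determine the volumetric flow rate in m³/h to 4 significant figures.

For laminar flow, f = 64/Re with Re = ρVD/μ, so Darcy-Weisbach reduces to ΔP = 32μLV/D². Solving for V: V = ΔP·D²/(32μL) = 1.035e+04·(0.006922)²/(32·0.00437·3.436) = 1.032 m/s.
Check: Re = ρVD/μ = 875.3·1.032·0.006922/0.00437 = 1431 < 2300, so the laminar assumption holds.
Q = V·A = 1.032·(π/4·0.006922²) = 3.884e-05 m³/s = 0.1398 m³/h.

Q ≈ 0.1398 m³/h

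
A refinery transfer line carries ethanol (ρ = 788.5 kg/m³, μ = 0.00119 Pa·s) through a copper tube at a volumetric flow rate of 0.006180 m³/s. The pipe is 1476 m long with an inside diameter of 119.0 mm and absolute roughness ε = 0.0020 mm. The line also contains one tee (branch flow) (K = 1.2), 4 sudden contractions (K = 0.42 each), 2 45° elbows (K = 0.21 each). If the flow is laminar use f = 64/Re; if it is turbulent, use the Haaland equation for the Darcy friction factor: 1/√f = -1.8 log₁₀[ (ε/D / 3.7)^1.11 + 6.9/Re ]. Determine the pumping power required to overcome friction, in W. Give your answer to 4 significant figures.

P ≈ 202.0 W

Cross-sectional area A = πD²/4 = π(0.119)²/4 = 0.01112 m²; mean velocity V = Q/A = 0.00618/0.01112 = 0.5557 m/s.
Reynolds number Re = ρVD/μ = 788.5 · 0.5557 · 0.119 / 0.00119 = 4.381e+04.
Re > 4000 → turbulent. Relative roughness ε/D = 2e-06/0.119 = 1.68e-05. Haaland: 1/√f = -1.8 log₁₀[(1.68e-05/3.7)^1.11 + 6.9/4.381e+04] = -1.8 log₁₀[1.17e-06 + 0.000157] = 6.839, so f = 0.02138.
Total minor-loss coefficient ΣK = 1·1.2 + 4·0.42 + 2·0.21 = 3.3.
ΔP = [f·L/D + ΣK]·(ρV²/2) = [0.02138·1476/0.119 + 3.3]·(788.5·0.5557²/2) = [265.2 + 3.3]·121.7 = 3.268e+04 Pa.
Pumping power P = QΔP = 0.00618·3.268e+04 = 201.96 W = 202.0 W.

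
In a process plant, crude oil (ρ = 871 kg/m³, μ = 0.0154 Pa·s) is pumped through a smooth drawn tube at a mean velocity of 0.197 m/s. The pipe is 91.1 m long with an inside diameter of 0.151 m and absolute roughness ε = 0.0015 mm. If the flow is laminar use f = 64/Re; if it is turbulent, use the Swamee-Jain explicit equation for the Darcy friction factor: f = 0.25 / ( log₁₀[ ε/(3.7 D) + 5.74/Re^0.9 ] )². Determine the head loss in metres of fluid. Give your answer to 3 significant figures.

h_f ≈ 0.0454 m

Reynolds number Re = ρVD/μ = 871 · 0.197 · 0.151 / 0.0154 = 1682.
Re < 2300 → laminar flow, so f = 64/Re = 64/1682 = 0.03804 (the turbulent correlation is not needed).
Darcy-Weisbach: ΔP = f(L/D)(ρV²/2) = 0.03804·(91.1/0.151)·(871·0.197²/2) = 0.03804·603.3·16.9 = 387.9 Pa.
Head loss h_f = ΔP/(ρg) = 387.9/(871·9.81) = 0.0454 m.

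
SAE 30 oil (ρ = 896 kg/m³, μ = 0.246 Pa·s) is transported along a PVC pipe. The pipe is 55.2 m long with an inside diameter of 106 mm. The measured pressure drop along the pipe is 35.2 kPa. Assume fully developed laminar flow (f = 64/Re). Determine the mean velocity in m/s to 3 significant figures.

For laminar flow, f = 64/Re with Re = ρVD/μ, so Darcy-Weisbach reduces to ΔP = 32μLV/D². Solving for V: V = ΔP·D²/(32μL) = 3.52e+04·(0.106)²/(32·0.246·55.2) = 0.9102 m/s.
Check: Re = ρVD/μ = 896·0.9102·0.106/0.246 = 351.4 < 2300, so the laminar assumption holds.

V ≈ 0.910 m/s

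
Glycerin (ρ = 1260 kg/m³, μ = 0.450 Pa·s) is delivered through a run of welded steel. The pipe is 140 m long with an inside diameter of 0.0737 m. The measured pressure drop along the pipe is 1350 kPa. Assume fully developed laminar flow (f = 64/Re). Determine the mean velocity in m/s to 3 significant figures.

For laminar flow, f = 64/Re with Re = ρVD/μ, so Darcy-Weisbach reduces to ΔP = 32μLV/D². Solving for V: V = ΔP·D²/(32μL) = 1.35e+06·(0.0737)²/(32·0.45·140) = 3.637 m/s.
Check: Re = ρVD/μ = 1260·3.637·0.0737/0.45 = 750.6 < 2300, so the laminar assumption holds.

V ≈ 3.64 m/s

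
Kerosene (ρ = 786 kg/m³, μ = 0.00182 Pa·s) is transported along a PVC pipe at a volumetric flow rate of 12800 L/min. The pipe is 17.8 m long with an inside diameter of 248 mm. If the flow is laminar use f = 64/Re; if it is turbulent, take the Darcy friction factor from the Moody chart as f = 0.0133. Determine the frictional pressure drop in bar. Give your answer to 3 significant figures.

ΔP ≈ 0.0732 bar

Q = 12800 L/min = 12800/60000 = 0.2133 m³/s.
Cross-sectional area A = πD²/4 = π(0.248)²/4 = 0.04831 m²; mean velocity V = Q/A = 0.2133/0.04831 = 4.416 m/s.
Reynolds number Re = ρVD/μ = 786 · 4.416 · 0.248 / 0.00182 = 4.73e+05.
Re > 4000 → turbulent; use the Moody-chart value f = 0.0133.
Darcy-Weisbach: ΔP = f(L/D)(ρV²/2) = 0.0133·(17.8/0.248)·(786·4.416²/2) = 0.0133·71.77·7665 = 7317 Pa.
ΔP = 7317 Pa = 0.0732 bar.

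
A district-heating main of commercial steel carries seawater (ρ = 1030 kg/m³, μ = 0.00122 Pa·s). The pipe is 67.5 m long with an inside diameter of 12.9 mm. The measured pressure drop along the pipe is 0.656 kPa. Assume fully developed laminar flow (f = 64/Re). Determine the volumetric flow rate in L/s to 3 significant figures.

Q ≈ 0.00541 L/s

For laminar flow, f = 64/Re with Re = ρVD/μ, so Darcy-Weisbach reduces to ΔP = 32μLV/D². Solving for V: V = ΔP·D²/(32μL) = 656·(0.0129)²/(32·0.00122·67.5) = 0.04143 m/s.
Check: Re = ρVD/μ = 1030·0.04143·0.0129/0.00122 = 451.2 < 2300, so the laminar assumption holds.
Q = V·A = 0.04143·(π/4·0.0129²) = 5.414e-06 m³/s = 0.00541 L/s.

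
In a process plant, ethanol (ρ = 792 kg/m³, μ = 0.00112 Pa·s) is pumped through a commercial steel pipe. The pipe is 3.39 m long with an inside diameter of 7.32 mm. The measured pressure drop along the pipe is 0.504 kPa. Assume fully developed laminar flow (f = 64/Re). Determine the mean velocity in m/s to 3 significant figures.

V ≈ 0.222 m/s

For laminar flow, f = 64/Re with Re = ρVD/μ, so Darcy-Weisbach reduces to ΔP = 32μLV/D². Solving for V: V = ΔP·D²/(32μL) = 504·(0.00732)²/(32·0.00112·3.39) = 0.2223 m/s.
Check: Re = ρVD/μ = 792·0.2223·0.00732/0.00112 = 1151 < 2300, so the laminar assumption holds.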